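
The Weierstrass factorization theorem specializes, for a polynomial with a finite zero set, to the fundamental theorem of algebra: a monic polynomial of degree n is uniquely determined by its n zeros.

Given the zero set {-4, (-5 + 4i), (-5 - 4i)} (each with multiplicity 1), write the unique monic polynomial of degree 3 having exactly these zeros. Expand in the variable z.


The polynomial is p(z) = ∏_{α ∈ S} (z − α), where S = {-4, (-5 + 4i), (-5 - 4i)}.
Expanding the product yields: p(z) = z^3 + 14·z^2 + 81·z + 164.
Note conjugate pairs combine to real quadratics: (z − (-5+4i))(z − (-5−4i)) = z² + 10z + 41.
The resulting polynomial has degree 3 and real coefficients as required.

p(z) = z^3 + 14·z^2 + 81·z + 164.


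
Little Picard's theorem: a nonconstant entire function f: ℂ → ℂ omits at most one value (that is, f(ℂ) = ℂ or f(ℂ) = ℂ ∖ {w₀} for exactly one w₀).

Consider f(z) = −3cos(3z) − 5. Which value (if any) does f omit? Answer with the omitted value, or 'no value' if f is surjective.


Little Picard bounds the complement of f(ℂ) to at most one point.
cos is entire and surjective onto ℂ: for every w ∈ ℂ, cos(ζ) = w has a solution ζ ∈ ℂ (e.g., via the complex inverse arccos). With ζ = 3z this gives z = ζ/(3). Then -3·cos(3z) takes every value in -3·ℂ = ℂ, and adding -5 is a bijection of ℂ. So f is surjective and omits no value. (Note: only on the real line is cos bounded by [−1, 1].)

Omitted value: no value.


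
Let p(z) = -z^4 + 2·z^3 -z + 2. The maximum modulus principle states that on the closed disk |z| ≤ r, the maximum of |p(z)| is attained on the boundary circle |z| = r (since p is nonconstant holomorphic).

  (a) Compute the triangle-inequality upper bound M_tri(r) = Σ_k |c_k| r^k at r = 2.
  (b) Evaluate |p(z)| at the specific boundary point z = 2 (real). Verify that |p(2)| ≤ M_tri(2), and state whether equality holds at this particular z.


Coefficients: c_0 = 2, c_1 = -1, c_2 = 0, c_3 = 2, c_4 = -1. Radius r = 2.
Part (a). Triangle bound: M_tri(r) = Σ_k |c_k| r^k
  = |2|·2^0 + |-1|·2^1 + |0|·2^2 + |2|·2^3 + |-1|·2^4
  = 2 + 2 + 0 + 16 + 16 = 36.
This bounds M(r) := max_{|z|=r} |p(z)| from above; equality holds iff all terms c_k z^k can be made to align in phase at a single z on |z|=r.
Part (b). At z = 2 (real, on the circle |z| = r):
  p(2) = (2)·2^0 + (-1)·2^1 + (0)·2^2 + (2)·2^3 + (-1)·2^4 = 0.
  |p(2)| = 0.
Check: |p(2)| = 0 ≤ 36 = M_tri(2). ✓ Equality does not hold at z = 2 (the coefficients have mixed signs, so the terms do not all align in phase there).

M_tri(2) = 36; |p(2)| = 0; equality at z=2: no.


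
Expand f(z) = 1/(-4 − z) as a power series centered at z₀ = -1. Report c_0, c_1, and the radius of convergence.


Let w = z − z₀, so z = z₀ + w.
Then -4 − z = -4 − (z₀ + w) = (-4 − z₀) − w = -3 − w.
f(z) = 1/(-3 − w) = (1/(-3)) · 1/(1 − w/(-3)) = Σ_{n≥0} w^n / (-3)^(n+1).
So c_n = 1/(-3)^(n+1):
  c_0 = 1/(-3)^1 = -1/3.
  c_1 = 1/(-3)^2 = 1/9.
The series is valid for |w/d| < 1, i.e. |z − z₀| < |d|.
Radius of convergence: R = |-4 − z₀| = |-3| = 3 (distance from z₀ to the singularity z = -4).

c_0 = -1/3, c_1 = 1/9; R = 3.


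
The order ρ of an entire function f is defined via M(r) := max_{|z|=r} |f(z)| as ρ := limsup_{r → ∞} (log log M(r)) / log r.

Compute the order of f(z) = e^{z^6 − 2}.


|e^{z^6 − 2}| = e^{Re(1·z^6) + -2} ≤ e^{1|z|^6 + -2} = e^{1r^6 + -2} on |z| = r, so ρ ≤ 6. Choosing z on |z|=r so that 1·z^6 is real positive (always possible by picking arg z appropriately) gives |f(z)| = e^{1r^6 + -2}, matching the bound. The additive constant -2 does not affect log log M(r) ~ 6·log r. Hence ρ = 6.
Therefore ρ = 6.

Order ρ = 6.


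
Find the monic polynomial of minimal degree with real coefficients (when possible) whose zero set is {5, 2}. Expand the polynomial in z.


The polynomial is p(z) = ∏_{α ∈ S} (z − α), where S = {5, 2}.
Expanding the product yields: p(z) = z^2 -7·z + 10.
The resulting polynomial has degree 2 and real coefficients as required.

p(z) = z^2 -7·z + 10.


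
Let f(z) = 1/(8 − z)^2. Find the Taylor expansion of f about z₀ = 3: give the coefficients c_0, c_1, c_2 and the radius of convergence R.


Let w = z − z₀, so z = z₀ + w.
Then 8 − z = 8 − (z₀ + w) = (8 − z₀) − w = 5 − w.
f(z) = 1/(5 − w)^2 = (1/(5)^2) · (1 − w/(5))^{−2}.
By the binomial series (1−u)^{−2} = Σ_{n≥0} C(n+1, 1) u^n for |u|<1, with u = w/(5):
  c_n = C(n+1, 1) / (5)^(n+2).
  c_0 = 1/(5)^2 = 1/25.
  c_1 = 2/(5)^3 = 2/125.
  c_2 = 3/(5)^4 = 3/625.
The series is valid for |w/d| < 1, i.e. |z − z₀| < |d|.
Radius of convergence: R = |8 − z₀| = |5| = 5 (distance from z₀ to the singularity z = 8).

c_0 = 1/25, c_1 = 2/125, c_2 = 3/625; R = 5.


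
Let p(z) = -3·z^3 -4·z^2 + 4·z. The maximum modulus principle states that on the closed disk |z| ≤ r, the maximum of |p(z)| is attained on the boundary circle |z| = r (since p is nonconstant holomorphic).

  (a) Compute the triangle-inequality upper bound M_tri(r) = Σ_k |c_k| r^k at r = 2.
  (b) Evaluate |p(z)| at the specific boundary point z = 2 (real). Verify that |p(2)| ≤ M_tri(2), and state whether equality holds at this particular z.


Coefficients: c_0 = 0, c_1 = 4, c_2 = -4, c_3 = -3. Radius r = 2.
Part (a). Triangle bound: M_tri(r) = Σ_k |c_k| r^k
  = |0|·2^0 + |4|·2^1 + |-4|·2^2 + |-3|·2^3
  = 0 + 8 + 16 + 24 = 48.
This bounds M(r) := max_{|z|=r} |p(z)| from above; equality holds iff all terms c_k z^k can be made to align in phase at a single z on |z|=r.
Part (b). At z = 2 (real, on the circle |z| = r):
  p(2) = (0)·2^0 + (4)·2^1 + (-4)·2^2 + (-3)·2^3 = -32.
  |p(2)| = 32.
Check: |p(2)| = 32 ≤ 48 = M_tri(2). ✓ Equality does not hold at z = 2 (the coefficients have mixed signs, so the terms do not all align in phase there).

M_tri(2) = 48; |p(2)| = 32; equality at z=2: no.


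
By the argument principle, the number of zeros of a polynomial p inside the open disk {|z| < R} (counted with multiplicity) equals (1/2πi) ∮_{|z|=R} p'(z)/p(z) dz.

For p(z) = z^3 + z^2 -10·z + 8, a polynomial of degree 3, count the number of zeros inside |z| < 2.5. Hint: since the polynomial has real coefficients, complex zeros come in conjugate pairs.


The zeros of p are: 1, -4, 2.
Their magnitudes are: 1, 4, 2.
Zeros with |z| < R = 2.5: 1, 2.
Count = 2.
By the argument principle, (1/2πi) ∮_{|z|=R} p'(z)/p(z) dz equals exactly this count.

Number of zeros inside |z| < 2.5: 2.


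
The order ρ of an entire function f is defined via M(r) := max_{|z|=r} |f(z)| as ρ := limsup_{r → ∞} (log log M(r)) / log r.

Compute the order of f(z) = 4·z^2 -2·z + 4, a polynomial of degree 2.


|f(z)| ≤ Σ|c_k|·r^k = O(r^2) as r → ∞. Polynomial growth is O(e^{r^ε}) for every ε > 0 (since r^2/e^{r^ε} → 0), so ρ ≤ ε for all ε > 0, i.e. ρ = 0. Every nonconstant polynomial has order 0.
Therefore ρ = 0.

Order ρ = 0.


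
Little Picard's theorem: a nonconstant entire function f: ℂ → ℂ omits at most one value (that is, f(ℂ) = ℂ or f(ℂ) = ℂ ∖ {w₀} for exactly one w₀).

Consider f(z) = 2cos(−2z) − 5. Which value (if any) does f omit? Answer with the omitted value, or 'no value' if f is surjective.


Little Picard bounds the complement of f(ℂ) to at most one point.
cos is entire and surjective onto ℂ: for every w ∈ ℂ, cos(ζ) = w has a solution ζ ∈ ℂ (e.g., via the complex inverse arccos). With ζ = −2z this gives z = ζ/(-2). Then 2·cos(−2z) takes every value in 2·ℂ = ℂ, and adding -5 is a bijection of ℂ. So f is surjective and omits no value. (Note: only on the real line is cos bounded by [−1, 1].)

Omitted value: no value.


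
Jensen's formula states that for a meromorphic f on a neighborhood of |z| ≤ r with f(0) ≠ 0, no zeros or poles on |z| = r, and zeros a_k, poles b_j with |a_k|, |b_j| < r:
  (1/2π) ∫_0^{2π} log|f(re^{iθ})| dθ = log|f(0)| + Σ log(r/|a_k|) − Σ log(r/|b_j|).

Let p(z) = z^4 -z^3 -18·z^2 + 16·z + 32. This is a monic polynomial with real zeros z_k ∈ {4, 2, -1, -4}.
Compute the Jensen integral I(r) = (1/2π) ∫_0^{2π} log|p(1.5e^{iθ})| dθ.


Zeros: -4, -1, 2, 4; r = 1.5.
Inside |z| < r: -1. Outside (|z| ≥ r): -4, 2, 4.
p(0) = 32, so log|p(0)| = log(32) = 3.4657.
Apply Jensen: I(r) = log|p(0)| + Σ_k log(r/|z_k|), summed over zeros inside |z| < r.
  log(r/|z_k|) for z_k = -1: log(1.5/1) = 0.4055
  Outside zeros (-4, 2, 4) contribute nothing to the Jensen sum.
Sum over inside zeros: 0.4055.
I(r) = log|p(0)| + (inside sum) = 3.4657 + 0.4055 = 3.8712.
Note: since some zeros are outside |z| ≤ r, the simplified n·log(r) form does NOT apply — only the inside zeros contribute.

I(r) ≈ 3.8712.


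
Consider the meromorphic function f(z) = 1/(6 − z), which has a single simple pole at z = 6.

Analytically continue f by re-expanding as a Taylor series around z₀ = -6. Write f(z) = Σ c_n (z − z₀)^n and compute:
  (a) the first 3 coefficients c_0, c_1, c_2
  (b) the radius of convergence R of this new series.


Let w = z − z₀, so z = z₀ + w.
Then 6 − z = 6 − (z₀ + w) = (6 − z₀) − w = 12 − w.
f(z) = 1/(12 − w) = (1/(12)) · 1/(1 − w/(12)) = Σ_{n≥0} w^n / (12)^(n+1).
So c_n = 1/(12)^(n+1):
  c_0 = 1/(12)^1 = 1/12.
  c_1 = 1/(12)^2 = 1/144.
  c_2 = 1/(12)^3 = 1/1728.
The series is valid for |w/d| < 1, i.e. |z − z₀| < |d|.
Radius of convergence: R = |6 − z₀| = |12| = 12 (distance from z₀ to the singularity z = 6).

c_0 = 1/12, c_1 = 1/144, c_2 = 1/1728; R = 12.


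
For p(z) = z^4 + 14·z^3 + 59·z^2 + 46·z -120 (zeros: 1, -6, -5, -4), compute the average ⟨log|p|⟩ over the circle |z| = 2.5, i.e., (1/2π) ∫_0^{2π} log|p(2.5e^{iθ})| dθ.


Zeros: -6, -5, -4, 1; r = 2.5.
Inside |z| < r: 1. Outside (|z| ≥ r): -6, -5, -4.
p(0) = -120, so log|p(0)| = log(120) = 4.7875.
Apply Jensen: I(r) = log|p(0)| + Σ_k log(r/|z_k|), summed over zeros inside |z| < r.
  log(r/|z_k|) for z_k = 1: log(2.5/1) = 0.9163
  Outside zeros (-6, -5, -4) contribute nothing to the Jensen sum.
Sum over inside zeros: 0.9163.
I(r) = log|p(0)| + (inside sum) = 4.7875 + 0.9163 = 5.7038.
Note: since some zeros are outside |z| ≤ r, the simplified n·log(r) form does NOT apply — only the inside zeros contribute.

I(r) ≈ 5.7038.


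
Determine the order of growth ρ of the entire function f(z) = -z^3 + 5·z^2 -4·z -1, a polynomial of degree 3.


|f(z)| ≤ Σ|c_k|·r^k = O(r^3) as r → ∞. Polynomial growth is O(e^{r^ε}) for every ε > 0 (since r^3/e^{r^ε} → 0), so ρ ≤ ε for all ε > 0, i.e. ρ = 0. Every nonconstant polynomial has order 0.
Therefore ρ = 0.

Order ρ = 0.


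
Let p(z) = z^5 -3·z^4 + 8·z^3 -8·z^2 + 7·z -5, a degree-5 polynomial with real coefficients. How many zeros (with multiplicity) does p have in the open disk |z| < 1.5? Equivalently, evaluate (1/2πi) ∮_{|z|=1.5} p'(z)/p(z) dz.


The zeros of p are: (1 + 2i), (1 - 2i), (0 + 1i), (0 - 1i), 1.
Their magnitudes are: 2.236, 2.236, 1, 1, 1.
Zeros with |z| < R = 1.5: (0 + 1i), (0 - 1i), 1.
Count = 3.
By the argument principle, (1/2πi) ∮_{|z|=R} p'(z)/p(z) dz equals exactly this count.

Number of zeros inside |z| < 1.5: 3.


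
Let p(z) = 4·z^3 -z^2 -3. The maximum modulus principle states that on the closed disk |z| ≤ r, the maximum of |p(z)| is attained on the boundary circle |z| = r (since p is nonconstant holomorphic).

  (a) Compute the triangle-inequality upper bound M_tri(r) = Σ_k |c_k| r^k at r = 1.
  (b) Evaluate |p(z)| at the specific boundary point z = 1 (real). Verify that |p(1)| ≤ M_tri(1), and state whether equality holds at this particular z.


Coefficients: c_0 = -3, c_1 = 0, c_2 = -1, c_3 = 4. Radius r = 1.
Part (a). Triangle bound: M_tri(r) = Σ_k |c_k| r^k
  = |-3|·1^0 + |0|·1^1 + |-1|·1^2 + |4|·1^3
  = 3 + 0 + 1 + 4 = 8.
This bounds M(r) := max_{|z|=r} |p(z)| from above; equality holds iff all terms c_k z^k can be made to align in phase at a single z on |z|=r.
Part (b). At z = 1 (real, on the circle |z| = r):
  p(1) = (-3)·1^0 + (0)·1^1 + (-1)·1^2 + (4)·1^3 = 0.
  |p(1)| = 0.
Check: |p(1)| = 0 ≤ 8 = M_tri(1). ✓ Equality does not hold at z = 1 (the coefficients have mixed signs, so the terms do not all align in phase there).

M_tri(1) = 8; |p(1)| = 0; equality at z=1: no.


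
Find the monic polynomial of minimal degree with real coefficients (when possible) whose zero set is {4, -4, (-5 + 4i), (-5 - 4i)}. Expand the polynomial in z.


The polynomial is p(z) = ∏_{α ∈ S} (z − α), where S = {4, -4, (-5 + 4i), (-5 - 4i)}.
Expanding the product yields: p(z) = z^4 + 10·z^3 + 25·z^2 -160·z -656.
Note conjugate pairs combine to real quadratics: (z − (-5+4i))(z − (-5−4i)) = z² + 10z + 41.
The resulting polynomial has degree 4 and real coefficients as required.

p(z) = z^4 + 10·z^3 + 25·z^2 -160·z -656.


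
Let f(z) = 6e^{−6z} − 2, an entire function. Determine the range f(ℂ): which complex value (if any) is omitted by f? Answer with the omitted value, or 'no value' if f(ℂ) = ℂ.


Little Picard bounds the complement of f(ℂ) to at most one point.
e^{−6z} is never zero on ℂ, so 6·e^{−6z} takes every value in ℂ ∖ {0}. Adding -2 shifts the range to ℂ ∖ {-2}. Thus f omits exactly the value -2.

Omitted value: -2.


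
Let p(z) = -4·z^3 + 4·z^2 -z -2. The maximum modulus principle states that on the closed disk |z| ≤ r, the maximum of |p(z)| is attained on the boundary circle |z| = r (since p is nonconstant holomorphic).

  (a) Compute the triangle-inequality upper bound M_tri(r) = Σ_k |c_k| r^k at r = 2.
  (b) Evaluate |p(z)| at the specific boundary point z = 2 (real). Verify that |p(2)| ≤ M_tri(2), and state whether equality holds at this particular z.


Coefficients: c_0 = -2, c_1 = -1, c_2 = 4, c_3 = -4. Radius r = 2.
Part (a). Triangle bound: M_tri(r) = Σ_k |c_k| r^k
  = |-2|·2^0 + |-1|·2^1 + |4|·2^2 + |-4|·2^3
  = 2 + 2 + 16 + 32 = 52.
This bounds M(r) := max_{|z|=r} |p(z)| from above; equality holds iff all terms c_k z^k can be made to align in phase at a single z on |z|=r.
Part (b). At z = 2 (real, on the circle |z| = r):
  p(2) = (-2)·2^0 + (-1)·2^1 + (4)·2^2 + (-4)·2^3 = -20.
  |p(2)| = 20.
Check: |p(2)| = 20 ≤ 52 = M_tri(2). ✓ Equality does not hold at z = 2 (the coefficients have mixed signs, so the terms do not all align in phase there).

M_tri(2) = 52; |p(2)| = 20; equality at z=2: no.


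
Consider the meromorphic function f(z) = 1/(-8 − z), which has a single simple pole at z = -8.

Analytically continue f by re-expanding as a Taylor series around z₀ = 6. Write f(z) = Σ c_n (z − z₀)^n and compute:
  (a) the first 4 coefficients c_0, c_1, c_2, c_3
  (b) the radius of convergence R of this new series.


Let w = z − z₀, so z = z₀ + w.
Then -8 − z = -8 − (z₀ + w) = (-8 − z₀) − w = -14 − w.
f(z) = 1/(-14 − w) = (1/(-14)) · 1/(1 − w/(-14)) = Σ_{n≥0} w^n / (-14)^(n+1).
So c_n = 1/(-14)^(n+1):
  c_0 = 1/(-14)^1 = -1/14.
  c_1 = 1/(-14)^2 = 1/196.
  c_2 = 1/(-14)^3 = -1/2744.
  c_3 = 1/(-14)^4 = 1/38416.
The series is valid for |w/d| < 1, i.e. |z − z₀| < |d|.
Radius of convergence: R = |-8 − z₀| = |-14| = 14 (distance from z₀ to the singularity z = -8).

c_0 = -1/14, c_1 = 1/196, c_2 = -1/2744, c_3 = 1/38416; R = 14.


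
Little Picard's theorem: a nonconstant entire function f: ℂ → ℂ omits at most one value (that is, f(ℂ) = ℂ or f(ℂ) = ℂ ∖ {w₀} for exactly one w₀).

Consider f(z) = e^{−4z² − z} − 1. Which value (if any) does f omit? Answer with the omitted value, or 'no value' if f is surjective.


Little Picard bounds the complement of f(ℂ) to at most one point.
The exponent g(z) = −4z² − z is a nonconstant polynomial, hence surjective onto ℂ. So e^{g(z)} takes every value in {e^w : w ∈ ℂ} = ℂ ∖ {0}. Adding -1 shifts the range to ℂ ∖ {-1}. f omits exactly -1.

Omitted value: -1.


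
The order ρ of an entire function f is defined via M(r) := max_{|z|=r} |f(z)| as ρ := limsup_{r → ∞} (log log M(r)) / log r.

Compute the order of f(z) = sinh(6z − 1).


sinh(w) is a linear combination of e^{iw} and e^{−iw} (or e^w, e^{−w} in the hyperbolic case), so |sinh(w)| ≤ e^{|w|}. With w = 6z − 1, |w| ≤ 6|z| + 1 = 6r + 1 on |z| = r, giving M(r) ≤ e^{6r + 1}, so ρ ≤ 1. On a suitable ray (z = it for sin/cos; z = t for sinh/cosh, t real → ∞), |sinh(6z − 1)| grows like e^{6|t|}/2, so ρ ≥ 1. Hence ρ = 1.
Therefore ρ = 1.

Order ρ = 1.


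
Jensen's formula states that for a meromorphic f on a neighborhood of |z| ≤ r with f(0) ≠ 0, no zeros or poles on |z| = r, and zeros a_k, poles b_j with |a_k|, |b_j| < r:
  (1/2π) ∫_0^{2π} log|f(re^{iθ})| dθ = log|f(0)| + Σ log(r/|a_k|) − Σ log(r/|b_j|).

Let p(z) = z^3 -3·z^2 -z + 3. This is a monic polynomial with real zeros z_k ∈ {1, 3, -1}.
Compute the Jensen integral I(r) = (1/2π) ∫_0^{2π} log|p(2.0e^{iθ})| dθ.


Zeros: -1, 1, 3; r = 2.0.
Inside |z| < r: -1, 1. Outside (|z| ≥ r): 3.
p(0) = 3, so log|p(0)| = log(3) = 1.0986.
Apply Jensen: I(r) = log|p(0)| + Σ_k log(r/|z_k|), summed over zeros inside |z| < r.
  log(r/|z_k|) for z_k = 1: log(2.0/1) = 0.6931
  log(r/|z_k|) for z_k = -1: log(2.0/1) = 0.6931
  Outside zeros (3) contribute nothing to the Jensen sum.
Sum over inside zeros: 1.3863.
I(r) = log|p(0)| + (inside sum) = 1.0986 + 1.3863 = 2.4849.
Note: since some zeros are outside |z| ≤ r, the simplified n·log(r) form does NOT apply — only the inside zeros contribute.

I(r) ≈ 2.4849.


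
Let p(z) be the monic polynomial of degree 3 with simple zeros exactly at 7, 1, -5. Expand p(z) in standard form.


The polynomial is p(z) = ∏_{α ∈ S} (z − α), where S = {7, 1, -5}.
Expanding the product yields: p(z) = z^3 -3·z^2 -33·z + 35.
The resulting polynomial has degree 3 and real coefficients as required.

p(z) = z^3 -3·z^2 -33·z + 35.


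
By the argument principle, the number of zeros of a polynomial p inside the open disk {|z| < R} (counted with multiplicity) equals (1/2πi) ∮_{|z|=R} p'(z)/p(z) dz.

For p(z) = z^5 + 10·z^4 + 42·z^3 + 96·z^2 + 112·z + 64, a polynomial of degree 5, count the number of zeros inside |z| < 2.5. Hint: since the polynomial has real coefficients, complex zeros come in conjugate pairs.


The zeros of p are: (-1 + 1i), (-1 - 1i), (-2 + 2i), (-2 - 2i), -4.
Their magnitudes are: 1.414, 1.414, 2.828, 2.828, 4.
Zeros with |z| < R = 2.5: (-1 + 1i), (-1 - 1i).
Count = 2.
By the argument principle, (1/2πi) ∮_{|z|=R} p'(z)/p(z) dz equals exactly this count.

Number of zeros inside |z| < 2.5: 2.


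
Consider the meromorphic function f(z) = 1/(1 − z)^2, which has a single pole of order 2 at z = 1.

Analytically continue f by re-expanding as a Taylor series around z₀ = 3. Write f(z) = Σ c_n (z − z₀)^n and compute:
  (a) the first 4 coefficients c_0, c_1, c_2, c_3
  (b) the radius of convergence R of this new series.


Let w = z − z₀, so z = z₀ + w.
Then 1 − z = 1 − (z₀ + w) = (1 − z₀) − w = -2 − w.
f(z) = 1/(-2 − w)^2 = (1/(-2)^2) · (1 − w/(-2))^{−2}.
By the binomial series (1−u)^{−2} = Σ_{n≥0} C(n+1, 1) u^n for |u|<1, with u = w/(-2):
  c_n = C(n+1, 1) / (-2)^(n+2).
  c_0 = 1/(-2)^2 = 1/4.
  c_1 = 2/(-2)^3 = -1/4.
  c_2 = 3/(-2)^4 = 3/16.
  c_3 = 4/(-2)^5 = -1/8.
The series is valid for |w/d| < 1, i.e. |z − z₀| < |d|.
Radius of convergence: R = |1 − z₀| = |-2| = 2 (distance from z₀ to the singularity z = 1).

c_0 = 1/4, c_1 = -1/4, c_2 = 3/16, c_3 = -1/8; R = 2.


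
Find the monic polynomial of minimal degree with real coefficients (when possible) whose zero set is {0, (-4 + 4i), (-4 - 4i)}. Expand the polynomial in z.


The polynomial is p(z) = ∏_{α ∈ S} (z − α), where S = {0, (-4 + 4i), (-4 - 4i)}.
Expanding the product yields: p(z) = z^3 + 8·z^2 + 32·z.
Note conjugate pairs combine to real quadratics: (z − (-4+4i))(z − (-4−4i)) = z² + 8z + 32.
The resulting polynomial has degree 3 and real coefficients as required.

p(z) = z^3 + 8·z^2 + 32·z.


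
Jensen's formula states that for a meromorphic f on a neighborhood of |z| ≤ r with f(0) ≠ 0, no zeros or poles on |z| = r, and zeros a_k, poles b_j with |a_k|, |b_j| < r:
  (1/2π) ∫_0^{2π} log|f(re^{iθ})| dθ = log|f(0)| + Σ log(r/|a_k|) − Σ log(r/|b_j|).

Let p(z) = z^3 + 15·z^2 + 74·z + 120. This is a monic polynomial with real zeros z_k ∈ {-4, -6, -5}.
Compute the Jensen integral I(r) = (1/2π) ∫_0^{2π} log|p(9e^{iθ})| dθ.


Zeros: -6, -5, -4; r = 9.
Inside |z| < r: -6, -5, -4. Outside (|z| ≥ r): ∅.
p(0) = 120, so log|p(0)| = log(120) = 4.7875.
Apply Jensen: I(r) = log|p(0)| + Σ_k log(r/|z_k|), summed over zeros inside |z| < r.
  log(r/|z_k|) for z_k = -4: log(9/4) = 0.8109
  log(r/|z_k|) for z_k = -6: log(9/6) = 0.4055
  log(r/|z_k|) for z_k = -5: log(9/5) = 0.5878
Sum over inside zeros: 1.8042.
I(r) = log|p(0)| + (inside sum) = 4.7875 + 1.8042 = 6.5917.
Closed form (all zeros inside, monic): I(r) = n·log(r) = 3·log(9) = 6.5917. ✓

I(r) ≈ 6.5917.


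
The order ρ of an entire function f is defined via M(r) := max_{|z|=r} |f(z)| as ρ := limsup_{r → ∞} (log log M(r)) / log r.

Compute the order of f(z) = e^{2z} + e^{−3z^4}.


Each summand is entire of order 1 and 4 respectively (as in the single-exponential case). The order of a sum is at most the max of the orders, so ρ ≤ 4. For the lower bound: on |z|=r choose arg z so that -3z^4 is real positive; then |e^{-3z^4}| = e^{3r^4} while |e^{2z}| ≤ e^{2r^1} = o(e^{3r^4}). So |f| ≥ e^{3r^4}(1 − o(1)) and ρ ≥ 4. Hence ρ = max(1, 4) = 4.
Therefore ρ = 4.

Order ρ = 4.


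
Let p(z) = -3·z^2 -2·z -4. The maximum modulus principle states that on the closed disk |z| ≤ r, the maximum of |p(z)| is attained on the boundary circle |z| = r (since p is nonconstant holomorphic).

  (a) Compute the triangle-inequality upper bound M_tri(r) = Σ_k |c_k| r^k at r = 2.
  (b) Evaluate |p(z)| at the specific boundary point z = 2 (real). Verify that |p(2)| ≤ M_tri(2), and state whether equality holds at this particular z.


Coefficients: c_0 = -4, c_1 = -2, c_2 = -3. Radius r = 2.
Part (a). Triangle bound: M_tri(r) = Σ_k |c_k| r^k
  = |-4|·2^0 + |-2|·2^1 + |-3|·2^2
  = 4 + 4 + 12 = 20.
This bounds M(r) := max_{|z|=r} |p(z)| from above; equality holds iff all terms c_k z^k can be made to align in phase at a single z on |z|=r.
Part (b). At z = 2 (real, on the circle |z| = r):
  p(2) = (-4)·2^0 + (-2)·2^1 + (-3)·2^2 = -20.
  |p(2)| = 20.
Since all nonzero coefficients share the same sign, |p(2)| = 20 = M_tri(2); the triangle bound is attained at z = 2, so in fact M(r) = 20.

M_tri(2) = 20; |p(2)| = 20; equality at z=2: yes.


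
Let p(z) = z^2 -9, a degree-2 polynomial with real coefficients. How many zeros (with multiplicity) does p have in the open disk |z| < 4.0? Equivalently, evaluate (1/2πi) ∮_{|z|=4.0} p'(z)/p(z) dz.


The zeros of p are: 3, -3.
Their magnitudes are: 3, 3.
Zeros with |z| < R = 4.0: 3, -3.
Count = 2.
By the argument principle, (1/2πi) ∮_{|z|=R} p'(z)/p(z) dz equals exactly this count.

Number of zeros inside |z| < 4.0: 2.


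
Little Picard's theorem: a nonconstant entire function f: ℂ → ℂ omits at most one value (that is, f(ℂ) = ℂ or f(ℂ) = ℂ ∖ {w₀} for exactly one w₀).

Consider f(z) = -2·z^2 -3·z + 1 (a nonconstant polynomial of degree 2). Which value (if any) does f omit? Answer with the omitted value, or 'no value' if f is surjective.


Little Picard bounds the complement of f(ℂ) to at most one point.
For every w ∈ ℂ, the equation p(z) − w = 0 is a nonconstant polynomial in z and hence has at least one root by the fundamental theorem of algebra. So p is surjective onto ℂ, omitting no value.

Omitted value: no value.


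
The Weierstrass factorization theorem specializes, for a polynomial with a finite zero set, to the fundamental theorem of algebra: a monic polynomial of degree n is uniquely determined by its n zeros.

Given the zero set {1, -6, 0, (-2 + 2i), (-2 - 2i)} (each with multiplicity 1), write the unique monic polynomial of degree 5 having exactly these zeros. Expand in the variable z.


The polynomial is p(z) = ∏_{α ∈ S} (z − α), where S = {1, -6, 0, (-2 + 2i), (-2 - 2i)}.
Expanding the product yields: p(z) = z^5 + 9·z^4 + 22·z^3 + 16·z^2 -48·z.
Note conjugate pairs combine to real quadratics: (z − (-2+2i))(z − (-2−2i)) = z² + 4z + 8.
The resulting polynomial has degree 5 and real coefficients as required.

p(z) = z^5 + 9·z^4 + 22·z^3 + 16·z^2 -48·z.


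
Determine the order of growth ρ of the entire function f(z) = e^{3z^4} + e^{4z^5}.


Each summand is entire of order 4 and 5 respectively (as in the single-exponential case). The order of a sum is at most the max of the orders, so ρ ≤ 5. For the lower bound: on |z|=r choose arg z so that 4z^5 is real positive; then |e^{4z^5}| = e^{4r^5} while |e^{3z^4}| ≤ e^{3r^4} = o(e^{4r^5}). So |f| ≥ e^{4r^5}(1 − o(1)) and ρ ≥ 5. Hence ρ = max(4, 5) = 5.
Therefore ρ = 5.

Order ρ = 5.


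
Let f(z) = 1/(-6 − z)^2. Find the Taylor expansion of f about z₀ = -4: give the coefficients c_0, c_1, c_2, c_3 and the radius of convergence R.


Let w = z − z₀, so z = z₀ + w.
Then -6 − z = -6 − (z₀ + w) = (-6 − z₀) − w = -2 − w.
f(z) = 1/(-2 − w)^2 = (1/(-2)^2) · (1 − w/(-2))^{−2}.
By the binomial series (1−u)^{−2} = Σ_{n≥0} C(n+1, 1) u^n for |u|<1, with u = w/(-2):
  c_n = C(n+1, 1) / (-2)^(n+2).
  c_0 = 1/(-2)^2 = 1/4.
  c_1 = 2/(-2)^3 = -1/4.
  c_2 = 3/(-2)^4 = 3/16.
  c_3 = 4/(-2)^5 = -1/8.
The series is valid for |w/d| < 1, i.e. |z − z₀| < |d|.
Radius of convergence: R = |-6 − z₀| = |-2| = 2 (distance from z₀ to the singularity z = -6).

c_0 = 1/4, c_1 = -1/4, c_2 = 3/16, c_3 = -1/8; R = 2.


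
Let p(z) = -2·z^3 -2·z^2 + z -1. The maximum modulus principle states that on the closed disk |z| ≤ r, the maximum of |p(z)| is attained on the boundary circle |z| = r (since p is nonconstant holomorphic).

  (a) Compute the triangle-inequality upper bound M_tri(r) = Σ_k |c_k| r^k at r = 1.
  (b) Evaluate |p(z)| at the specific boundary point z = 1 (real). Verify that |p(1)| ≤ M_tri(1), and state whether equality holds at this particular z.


Coefficients: c_0 = -1, c_1 = 1, c_2 = -2, c_3 = -2. Radius r = 1.
Part (a). Triangle bound: M_tri(r) = Σ_k |c_k| r^k
  = |-1|·1^0 + |1|·1^1 + |-2|·1^2 + |-2|·1^3
  = 1 + 1 + 2 + 2 = 6.
This bounds M(r) := max_{|z|=r} |p(z)| from above; equality holds iff all terms c_k z^k can be made to align in phase at a single z on |z|=r.
Part (b). At z = 1 (real, on the circle |z| = r):
  p(1) = (-1)·1^0 + (1)·1^1 + (-2)·1^2 + (-2)·1^3 = -4.
  |p(1)| = 4.
Check: |p(1)| = 4 ≤ 6 = M_tri(1). ✓ Equality does not hold at z = 1 (the coefficients have mixed signs, so the terms do not all align in phase there).

M_tri(1) = 6; |p(1)| = 4; equality at z=1: no.


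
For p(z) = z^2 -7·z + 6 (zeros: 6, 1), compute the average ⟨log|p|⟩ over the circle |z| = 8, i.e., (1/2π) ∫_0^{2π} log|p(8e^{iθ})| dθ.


Zeros: 1, 6; r = 8.
Inside |z| < r: 1, 6. Outside (|z| ≥ r): ∅.
p(0) = 6, so log|p(0)| = log(6) = 1.7918.
Apply Jensen: I(r) = log|p(0)| + Σ_k log(r/|z_k|), summed over zeros inside |z| < r.
  log(r/|z_k|) for z_k = 6: log(8/6) = 0.2877
  log(r/|z_k|) for z_k = 1: log(8/1) = 2.0794
Sum over inside zeros: 2.3671.
I(r) = log|p(0)| + (inside sum) = 1.7918 + 2.3671 = 4.1589.
Closed form (all zeros inside, monic): I(r) = n·log(r) = 2·log(8) = 4.1589. ✓

I(r) ≈ 4.1589.


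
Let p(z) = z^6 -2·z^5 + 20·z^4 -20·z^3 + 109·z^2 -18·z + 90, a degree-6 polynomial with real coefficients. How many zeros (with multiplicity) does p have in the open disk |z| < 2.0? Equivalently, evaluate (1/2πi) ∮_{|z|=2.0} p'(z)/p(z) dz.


The zeros of p are: (0 + 1i), (0 - 1i), (1 + 3i), (1 - 3i), (0 + 3i), (0 - 3i).
Their magnitudes are: 1, 1, 3.162, 3.162, 3, 3.
Zeros with |z| < R = 2.0: (0 + 1i), (0 - 1i).
Count = 2.
By the argument principle, (1/2πi) ∮_{|z|=R} p'(z)/p(z) dz equals exactly this count.

Number of zeros inside |z| < 2.0: 2.


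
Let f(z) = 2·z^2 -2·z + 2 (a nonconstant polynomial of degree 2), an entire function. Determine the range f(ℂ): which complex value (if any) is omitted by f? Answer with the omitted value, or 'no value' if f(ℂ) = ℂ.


Little Picard bounds the complement of f(ℂ) to at most one point.
For every w ∈ ℂ, the equation p(z) − w = 0 is a nonconstant polynomial in z and hence has at least one root by the fundamental theorem of algebra. So p is surjective onto ℂ, omitting no value.

Omitted value: no value.


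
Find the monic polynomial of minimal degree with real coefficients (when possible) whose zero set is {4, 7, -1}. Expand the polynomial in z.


The polynomial is p(z) = ∏_{α ∈ S} (z − α), where S = {4, 7, -1}.
Expanding the product yields: p(z) = z^3 -10·z^2 + 17·z + 28.
The resulting polynomial has degree 3 and real coefficients as required.

p(z) = z^3 -10·z^2 + 17·z + 28.


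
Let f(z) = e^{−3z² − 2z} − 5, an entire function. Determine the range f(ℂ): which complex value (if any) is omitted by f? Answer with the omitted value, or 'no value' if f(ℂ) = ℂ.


Little Picard bounds the complement of f(ℂ) to at most one point.
The exponent g(z) = −3z² − 2z is a nonconstant polynomial, hence surjective onto ℂ. So e^{g(z)} takes every value in {e^w : w ∈ ℂ} = ℂ ∖ {0}. Adding -5 shifts the range to ℂ ∖ {-5}. f omits exactly -5.

Omitted value: -5.


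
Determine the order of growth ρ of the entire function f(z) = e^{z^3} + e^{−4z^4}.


Each summand is entire of order 3 and 4 respectively (as in the single-exponential case). The order of a sum is at most the max of the orders, so ρ ≤ 4. For the lower bound: on |z|=r choose arg z so that -4z^4 is real positive; then |e^{-4z^4}| = e^{4r^4} while |e^{1z^3}| ≤ e^{1r^3} = o(e^{4r^4}). So |f| ≥ e^{4r^4}(1 − o(1)) and ρ ≥ 4. Hence ρ = max(3, 4) = 4.
Therefore ρ = 4.

Order ρ = 4.


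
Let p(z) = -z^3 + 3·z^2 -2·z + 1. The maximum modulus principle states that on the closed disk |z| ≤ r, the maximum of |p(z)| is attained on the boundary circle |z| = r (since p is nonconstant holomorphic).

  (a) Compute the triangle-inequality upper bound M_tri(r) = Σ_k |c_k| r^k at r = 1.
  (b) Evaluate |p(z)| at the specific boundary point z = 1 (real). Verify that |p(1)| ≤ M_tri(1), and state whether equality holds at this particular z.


Coefficients: c_0 = 1, c_1 = -2, c_2 = 3, c_3 = -1. Radius r = 1.
Part (a). Triangle bound: M_tri(r) = Σ_k |c_k| r^k
  = |1|·1^0 + |-2|·1^1 + |3|·1^2 + |-1|·1^3
  = 1 + 2 + 3 + 1 = 7.
This bounds M(r) := max_{|z|=r} |p(z)| from above; equality holds iff all terms c_k z^k can be made to align in phase at a single z on |z|=r.
Part (b). At z = 1 (real, on the circle |z| = r):
  p(1) = (1)·1^0 + (-2)·1^1 + (3)·1^2 + (-1)·1^3 = 1.
  |p(1)| = 1.
Check: |p(1)| = 1 ≤ 7 = M_tri(1). ✓ Equality does not hold at z = 1 (the coefficients have mixed signs, so the terms do not all align in phase there).

M_tri(1) = 7; |p(1)| = 1; equality at z=1: no.


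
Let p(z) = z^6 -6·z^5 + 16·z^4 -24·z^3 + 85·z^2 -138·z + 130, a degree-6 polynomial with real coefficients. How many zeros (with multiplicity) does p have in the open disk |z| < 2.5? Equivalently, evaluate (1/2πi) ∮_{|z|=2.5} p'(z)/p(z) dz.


The zeros of p are: (-1 + 2i), (-1 - 2i), (1 + 1i), (1 - 1i), (3 + 2i), (3 - 2i).
Their magnitudes are: 2.236, 2.236, 1.414, 1.414, 3.606, 3.606.
Zeros with |z| < R = 2.5: (-1 + 2i), (-1 - 2i), (1 + 1i), (1 - 1i).
Count = 4.
By the argument principle, (1/2πi) ∮_{|z|=R} p'(z)/p(z) dz equals exactly this count.

Number of zeros inside |z| < 2.5: 4.


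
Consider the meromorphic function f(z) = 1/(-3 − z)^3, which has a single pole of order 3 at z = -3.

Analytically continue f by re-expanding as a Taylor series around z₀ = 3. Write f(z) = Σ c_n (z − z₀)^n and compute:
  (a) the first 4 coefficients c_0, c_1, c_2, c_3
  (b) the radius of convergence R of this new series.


Let w = z − z₀, so z = z₀ + w.
Then -3 − z = -3 − (z₀ + w) = (-3 − z₀) − w = -6 − w.
f(z) = 1/(-6 − w)^3 = (1/(-6)^3) · (1 − w/(-6))^{−3}.
By the binomial series (1−u)^{−3} = Σ_{n≥0} C(n+2, 2) u^n for |u|<1, with u = w/(-6):
  c_n = C(n+2, 2) / (-6)^(n+3).
  c_0 = 1/(-6)^3 = -1/216.
  c_1 = 3/(-6)^4 = 1/432.
  c_2 = 6/(-6)^5 = -1/1296.
  c_3 = 10/(-6)^6 = 5/23328.
The series is valid for |w/d| < 1, i.e. |z − z₀| < |d|.
Radius of convergence: R = |-3 − z₀| = |-6| = 6 (distance from z₀ to the singularity z = -3).

c_0 = -1/216, c_1 = 1/432, c_2 = -1/1296, c_3 = 5/23328; R = 6.


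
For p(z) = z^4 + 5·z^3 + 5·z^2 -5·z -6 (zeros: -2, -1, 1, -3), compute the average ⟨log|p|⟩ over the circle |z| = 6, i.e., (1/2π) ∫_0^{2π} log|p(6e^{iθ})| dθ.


Zeros: -3, -2, -1, 1; r = 6.
Inside |z| < r: -3, -2, -1, 1. Outside (|z| ≥ r): ∅.
p(0) = -6, so log|p(0)| = log(6) = 1.7918.
Apply Jensen: I(r) = log|p(0)| + Σ_k log(r/|z_k|), summed over zeros inside |z| < r.
  log(r/|z_k|) for z_k = -2: log(6/2) = 1.0986
  log(r/|z_k|) for z_k = -1: log(6/1) = 1.7918
  log(r/|z_k|) for z_k = 1: log(6/1) = 1.7918
  log(r/|z_k|) for z_k = -3: log(6/3) = 0.6931
Sum over inside zeros: 5.3753.
I(r) = log|p(0)| + (inside sum) = 1.7918 + 5.3753 = 7.1670.
Closed form (all zeros inside, monic): I(r) = n·log(r) = 4·log(6) = 7.1670. ✓

I(r) ≈ 7.1670.


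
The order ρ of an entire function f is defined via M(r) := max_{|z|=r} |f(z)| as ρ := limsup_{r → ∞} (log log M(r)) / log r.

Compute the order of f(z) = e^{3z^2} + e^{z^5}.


Each summand is entire of order 2 and 5 respectively (as in the single-exponential case). The order of a sum is at most the max of the orders, so ρ ≤ 5. For the lower bound: on |z|=r choose arg z so that 1z^5 is real positive; then |e^{1z^5}| = e^{1r^5} while |e^{3z^2}| ≤ e^{3r^2} = o(e^{1r^5}). So |f| ≥ e^{1r^5}(1 − o(1)) and ρ ≥ 5. Hence ρ = max(2, 5) = 5.
Therefore ρ = 5.

Order ρ = 5.


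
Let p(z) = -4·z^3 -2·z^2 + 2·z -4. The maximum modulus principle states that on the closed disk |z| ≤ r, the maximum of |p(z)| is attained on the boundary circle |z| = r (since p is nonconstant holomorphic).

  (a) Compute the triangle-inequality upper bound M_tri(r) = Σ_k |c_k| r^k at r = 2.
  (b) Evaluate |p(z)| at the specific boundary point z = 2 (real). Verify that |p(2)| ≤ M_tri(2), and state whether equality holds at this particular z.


Coefficients: c_0 = -4, c_1 = 2, c_2 = -2, c_3 = -4. Radius r = 2.
Part (a). Triangle bound: M_tri(r) = Σ_k |c_k| r^k
  = |-4|·2^0 + |2|·2^1 + |-2|·2^2 + |-4|·2^3
  = 4 + 4 + 8 + 32 = 48.
This bounds M(r) := max_{|z|=r} |p(z)| from above; equality holds iff all terms c_k z^k can be made to align in phase at a single z on |z|=r.
Part (b). At z = 2 (real, on the circle |z| = r):
  p(2) = (-4)·2^0 + (2)·2^1 + (-2)·2^2 + (-4)·2^3 = -40.
  |p(2)| = 40.
Check: |p(2)| = 40 ≤ 48 = M_tri(2). ✓ Equality does not hold at z = 2 (the coefficients have mixed signs, so the terms do not all align in phase there).

M_tri(2) = 48; |p(2)| = 40; equality at z=2: no.


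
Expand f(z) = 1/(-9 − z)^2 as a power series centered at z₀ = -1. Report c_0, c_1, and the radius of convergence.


Let w = z − z₀, so z = z₀ + w.
Then -9 − z = -9 − (z₀ + w) = (-9 − z₀) − w = -8 − w.
f(z) = 1/(-8 − w)^2 = (1/(-8)^2) · (1 − w/(-8))^{−2}.
By the binomial series (1−u)^{−2} = Σ_{n≥0} C(n+1, 1) u^n for |u|<1, with u = w/(-8):
  c_n = C(n+1, 1) / (-8)^(n+2).
  c_0 = 1/(-8)^2 = 1/64.
  c_1 = 2/(-8)^3 = -1/256.
The series is valid for |w/d| < 1, i.e. |z − z₀| < |d|.
Radius of convergence: R = |-9 − z₀| = |-8| = 8 (distance from z₀ to the singularity z = -9).

c_0 = 1/64, c_1 = -1/256; R = 8.


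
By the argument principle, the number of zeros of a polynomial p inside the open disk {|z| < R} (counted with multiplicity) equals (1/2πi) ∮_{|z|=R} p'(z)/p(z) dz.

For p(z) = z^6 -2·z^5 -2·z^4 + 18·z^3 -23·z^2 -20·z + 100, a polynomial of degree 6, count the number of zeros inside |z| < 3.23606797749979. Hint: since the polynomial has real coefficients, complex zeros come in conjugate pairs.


The zeros of p are: (1 + 2i), (1 - 2i), (2 + 1i), (2 - 1i), -2, -2.
Their magnitudes are: 2.236, 2.236, 2.236, 2.236, 2, 2.
Zeros with |z| < R = 3.23606797749979: (1 + 2i), (1 - 2i), (2 + 1i), (2 - 1i), -2, -2.
Count = 6.
By the argument principle, (1/2πi) ∮_{|z|=R} p'(z)/p(z) dz equals exactly this count.

Number of zeros inside |z| < 3.23606797749979: 6.


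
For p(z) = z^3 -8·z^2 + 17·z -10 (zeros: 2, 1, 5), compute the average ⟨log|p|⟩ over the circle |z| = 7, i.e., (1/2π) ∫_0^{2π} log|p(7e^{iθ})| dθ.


Zeros: 1, 2, 5; r = 7.
Inside |z| < r: 1, 2, 5. Outside (|z| ≥ r): ∅.
p(0) = -10, so log|p(0)| = log(10) = 2.3026.
Apply Jensen: I(r) = log|p(0)| + Σ_k log(r/|z_k|), summed over zeros inside |z| < r.
  log(r/|z_k|) for z_k = 2: log(7/2) = 1.2528
  log(r/|z_k|) for z_k = 1: log(7/1) = 1.9459
  log(r/|z_k|) for z_k = 5: log(7/5) = 0.3365
Sum over inside zeros: 3.5351.
I(r) = log|p(0)| + (inside sum) = 2.3026 + 3.5351 = 5.8377.
Closed form (all zeros inside, monic): I(r) = n·log(r) = 3·log(7) = 5.8377. ✓

I(r) ≈ 5.8377.


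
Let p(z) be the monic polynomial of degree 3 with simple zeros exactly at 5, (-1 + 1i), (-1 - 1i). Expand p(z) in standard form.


The polynomial is p(z) = ∏_{α ∈ S} (z − α), where S = {5, (-1 + 1i), (-1 - 1i)}.
Expanding the product yields: p(z) = z^3 -3·z^2 -8·z -10.
Note conjugate pairs combine to real quadratics: (z − (-1+1i))(z − (-1−1i)) = z² + 2z + 2.
The resulting polynomial has degree 3 and real coefficients as required.

p(z) = z^3 -3·z^2 -8·z -10.


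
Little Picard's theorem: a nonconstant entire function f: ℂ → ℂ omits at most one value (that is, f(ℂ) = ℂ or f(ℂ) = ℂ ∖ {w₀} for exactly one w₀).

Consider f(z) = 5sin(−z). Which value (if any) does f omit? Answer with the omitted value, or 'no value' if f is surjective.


Little Picard bounds the complement of f(ℂ) to at most one point.
sin is entire and surjective onto ℂ: for every w ∈ ℂ, sin(ζ) = w has a solution ζ ∈ ℂ (e.g., via the complex inverse arcsin). With ζ = −z this gives z = ζ/(-1). Then 5·sin(−z) takes every value in 5·ℂ = ℂ, and adding 0 is a bijection of ℂ. So f is surjective and omits no value. (Note: only on the real line is sin bounded by [−1, 1].)

Omitted value: no value.


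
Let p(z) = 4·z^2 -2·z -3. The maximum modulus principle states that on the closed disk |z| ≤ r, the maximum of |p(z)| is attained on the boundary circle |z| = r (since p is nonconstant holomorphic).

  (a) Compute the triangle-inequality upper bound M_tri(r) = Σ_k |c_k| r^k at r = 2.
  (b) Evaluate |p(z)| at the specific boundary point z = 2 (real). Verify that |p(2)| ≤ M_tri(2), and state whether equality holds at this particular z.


Coefficients: c_0 = -3, c_1 = -2, c_2 = 4. Radius r = 2.
Part (a). Triangle bound: M_tri(r) = Σ_k |c_k| r^k
  = |-3|·2^0 + |-2|·2^1 + |4|·2^2
  = 3 + 4 + 16 = 23.
This bounds M(r) := max_{|z|=r} |p(z)| from above; equality holds iff all terms c_k z^k can be made to align in phase at a single z on |z|=r.
Part (b). At z = 2 (real, on the circle |z| = r):
  p(2) = (-3)·2^0 + (-2)·2^1 + (4)·2^2 = 9.
  |p(2)| = 9.
Check: |p(2)| = 9 ≤ 23 = M_tri(2). ✓ Equality does not hold at z = 2 (the coefficients have mixed signs, so the terms do not all align in phase there).

M_tri(2) = 23; |p(2)| = 9; equality at z=2: no.


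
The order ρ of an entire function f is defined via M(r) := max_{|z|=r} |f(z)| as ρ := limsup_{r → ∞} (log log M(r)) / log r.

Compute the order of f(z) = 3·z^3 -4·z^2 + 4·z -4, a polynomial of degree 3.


|f(z)| ≤ Σ|c_k|·r^k = O(r^3) as r → ∞. Polynomial growth is O(e^{r^ε}) for every ε > 0 (since r^3/e^{r^ε} → 0), so ρ ≤ ε for all ε > 0, i.e. ρ = 0. Every nonconstant polynomial has order 0.
Therefore ρ = 0.

Order ρ = 0.
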